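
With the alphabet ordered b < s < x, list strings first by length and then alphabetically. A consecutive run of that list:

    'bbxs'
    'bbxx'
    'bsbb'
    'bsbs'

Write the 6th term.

Stepping forward 2 times from bsbs: bsbs → bsbx, then the target.

bssb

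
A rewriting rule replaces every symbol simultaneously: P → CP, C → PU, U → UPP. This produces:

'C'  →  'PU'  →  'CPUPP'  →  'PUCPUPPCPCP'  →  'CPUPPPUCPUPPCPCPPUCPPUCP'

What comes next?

Applying the rule to each of the 24 symbols of CPUPPPUCPUPPCPCPPUCPPUCP gives the pieces PU CP UPP CP CP CP UPP PU CP UPP CP CP PU CP PU CP CP UPP PU CP CP UPP PU CP, which concatenate to the answer.

PUCPUPPCPCPCPUPPPUCPUPPCPCPPUCPPUCPCPUPPPUCPCPUPPPUCP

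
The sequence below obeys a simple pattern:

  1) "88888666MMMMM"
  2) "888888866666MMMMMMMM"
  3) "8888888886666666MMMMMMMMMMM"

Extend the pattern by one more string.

Term n consists of 2n+1 8's, followed by 2n-1 6's, followed by 3n-1 M's, where the shown terms are n = 2, 3, 4.
Setting n = 5 gives 11, 9, 14 characters in each block.

88888888888666666666MMMMMMMMMMMMMM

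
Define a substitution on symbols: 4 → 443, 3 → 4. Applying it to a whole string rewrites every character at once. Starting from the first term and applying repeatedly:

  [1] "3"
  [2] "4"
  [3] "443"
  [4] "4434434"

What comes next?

Expanding 4434434: 4→443, 4→443, 3→4, 4→443, 4→443, 3→4, 4→443. Concatenated: 443 443 4 443 443 4 443.

44344344434434443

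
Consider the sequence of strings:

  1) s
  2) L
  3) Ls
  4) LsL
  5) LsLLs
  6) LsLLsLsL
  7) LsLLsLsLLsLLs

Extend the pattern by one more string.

This is a Fibonacci-style word recurrence s(k) = s(k−1)·s(k−2): e.g. L·s = Ls.
So term 8 is LsLLsLsLLsLLs·LsLLsLsL.

LsLLsLsLLsLLsLsLLsLsL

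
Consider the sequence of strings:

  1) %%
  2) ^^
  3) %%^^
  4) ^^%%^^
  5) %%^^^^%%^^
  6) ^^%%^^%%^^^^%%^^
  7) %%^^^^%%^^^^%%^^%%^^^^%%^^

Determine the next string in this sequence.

This is a Fibonacci-style word recurrence s(k) = s(k−2)·s(k−1): e.g. %%·^^ = %%^^.
Continuing: ^^%%^^%%^^^^%%^^ · %%^^^^%%^^^^%%^^%%^^^^%%^^ gives term 8.

^^%%^^%%^^^^%%^^%%^^^^%%^^^^%%^^%%^^^^%%^^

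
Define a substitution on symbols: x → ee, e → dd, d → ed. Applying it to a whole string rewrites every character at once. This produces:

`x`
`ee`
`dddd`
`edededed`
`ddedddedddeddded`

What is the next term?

Rewriting the 16 symbols of ddedddedddeddded one by one yields ed ed dd ed ed ed dd ed ed ed dd ed ed ed dd ed; concatenated:

ededddedededddedededddedededdded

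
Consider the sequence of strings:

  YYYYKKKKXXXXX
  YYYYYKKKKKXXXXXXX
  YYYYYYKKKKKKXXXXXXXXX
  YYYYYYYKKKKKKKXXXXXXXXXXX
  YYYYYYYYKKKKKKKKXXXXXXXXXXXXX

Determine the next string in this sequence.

Term n consists of n+2 Y's, followed by n+2 K's, followed by 2n+1 X's, where the shown terms are n = 2, 3, 4, 5, 6.
For the next term, n = 7, so the run lengths are 9, 9, 15.

YYYYYYYYYKKKKKKKKKXXXXXXXXXXXXXXX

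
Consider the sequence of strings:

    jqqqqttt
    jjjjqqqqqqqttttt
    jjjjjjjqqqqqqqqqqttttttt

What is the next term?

The n-th term is 3n-2 j's then 3n+1 q's then 2n+1 t's (n = 1, 2, …).
At n = 4 the blocks have lengths 10, 13, 9.

jjjjjjjjjjqqqqqqqqqqqqqttttttttt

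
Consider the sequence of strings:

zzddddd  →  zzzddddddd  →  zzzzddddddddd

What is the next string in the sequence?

The n-th term is n-1 z's then 2n-1 d's, where the shown terms are n = 3, 4, 5.
Setting n = 6 gives 5, 11 characters in each block.

zzzzzddddddddddd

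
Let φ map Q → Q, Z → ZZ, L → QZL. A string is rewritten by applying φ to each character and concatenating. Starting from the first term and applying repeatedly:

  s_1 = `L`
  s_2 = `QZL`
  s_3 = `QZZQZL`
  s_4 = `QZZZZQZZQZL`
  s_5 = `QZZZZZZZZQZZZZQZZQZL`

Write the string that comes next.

Applying the rule to each of the 20 symbols of QZZZZZZZZQZZZZQZZQZL gives the pieces Q ZZ ZZ ZZ ZZ ZZ ZZ ZZ ZZ Q ZZ ZZ ZZ ZZ Q ZZ ZZ Q ZZ QZL, which concatenate to the answer.

QZZZZZZZZZZZZZZZZQZZZZZZZZQZZZZQZZQZL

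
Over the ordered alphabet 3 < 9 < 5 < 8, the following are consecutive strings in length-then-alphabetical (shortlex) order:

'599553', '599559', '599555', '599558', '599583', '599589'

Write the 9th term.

599833

Advancing 3 positions from 599589 through 599589 → 599585 → 599588 reaches term 9.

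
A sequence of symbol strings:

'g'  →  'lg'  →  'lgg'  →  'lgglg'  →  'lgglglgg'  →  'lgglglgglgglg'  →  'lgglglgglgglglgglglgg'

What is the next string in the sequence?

Each term (from the third on) is the previous term followed by the one before it: term 3 = lg·g = lgg.
Continuing: lgglglgglgglglgglglgg · lgglglgglgglg gives term 8.

lgglglgglgglglgglglgglgglglgglgglg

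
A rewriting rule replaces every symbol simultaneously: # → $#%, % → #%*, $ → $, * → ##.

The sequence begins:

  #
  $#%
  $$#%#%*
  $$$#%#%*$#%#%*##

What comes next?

$$$$#%#%*$#%#%*##$$#%#%*$#%#%*##$#%$#%

Replace each of the 16 characters of $$$#%#%*$#%#%*## in place — $ $ $ $#% #%* $#% #%* ## $ $#% #%* $#% #%* ## $#% $#% — and concatenate.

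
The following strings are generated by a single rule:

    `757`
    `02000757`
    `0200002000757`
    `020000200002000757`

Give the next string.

02000020000200002000757

Each term is the previous one with 02000 prepended.
One more step from 020000200002000757 gives the answer.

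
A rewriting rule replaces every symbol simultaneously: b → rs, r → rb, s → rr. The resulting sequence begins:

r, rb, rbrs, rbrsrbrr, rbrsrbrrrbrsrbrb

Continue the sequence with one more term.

Replace each of the 16 characters of rbrsrbrrrbrsrbrb in place — rb rs rb rr rb rs rb rb rb rs rb rr rb rs rb rs — and concatenate.

rbrsrbrrrbrsrbrbrbrsrbrrrbrsrbrs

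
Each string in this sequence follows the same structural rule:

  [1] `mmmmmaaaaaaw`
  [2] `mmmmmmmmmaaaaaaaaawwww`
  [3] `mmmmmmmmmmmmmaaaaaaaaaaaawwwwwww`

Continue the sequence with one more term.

mmmmmmmmmmmmmmmmmaaaaaaaaaaaaaaawwwwwwwwww

Reading off run lengths: m runs 5, 9, 13; a runs 6, 9, 12; w runs 1, 4, 7 — each is linear in n (n = 1, 2, …).
For the next term, n = 4, so the run lengths are 17, 15, 10.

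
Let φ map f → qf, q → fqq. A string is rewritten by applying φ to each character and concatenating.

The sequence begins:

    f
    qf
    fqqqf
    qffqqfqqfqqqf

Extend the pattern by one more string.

fqqqfqffqqfqqqffqqfqqqffqqfqqfqqqf

Applying the rule to each of the 13 symbols of qffqqfqqfqqqf gives the pieces fqq qf qf fqq fqq qf fqq fqq qf fqq fqq fqq qf, which concatenate to the answer.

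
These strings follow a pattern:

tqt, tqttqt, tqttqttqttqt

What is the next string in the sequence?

Every step duplicates the string.
Doubling tqttqttqttqt:

tqttqttqttqttqttqttqttqt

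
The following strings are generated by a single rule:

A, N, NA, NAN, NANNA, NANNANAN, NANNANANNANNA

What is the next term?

This is a Fibonacci-style word recurrence s(k) = s(k−1)·s(k−2): e.g. N·A = NA.
The next term joins NANNANANNANNA and NANNANAN.

NANNANANNANNANANNANAN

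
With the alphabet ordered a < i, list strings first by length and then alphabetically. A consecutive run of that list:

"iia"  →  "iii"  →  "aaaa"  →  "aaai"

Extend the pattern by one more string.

The successor of aaai increments the rightmost position that isn't already i and resets every position after it to a.

aaia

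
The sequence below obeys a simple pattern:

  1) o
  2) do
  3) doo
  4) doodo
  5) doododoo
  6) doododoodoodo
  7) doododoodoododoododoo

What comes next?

doododoodoododoododoodoododoodoodo

This is a Fibonacci-style word recurrence s(k) = s(k−1)·s(k−2): e.g. do·o = doo.
So term 8 is doododoodoododoododoo·doododoodoodo.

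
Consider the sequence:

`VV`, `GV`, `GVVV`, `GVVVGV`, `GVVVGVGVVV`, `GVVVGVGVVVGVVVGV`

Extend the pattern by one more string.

This is a Fibonacci-style word recurrence s(k) = s(k−1)·s(k−2): e.g. GV·VV = GVVV.
Continuing: GVVVGVGVVVGVVVGV · GVVVGVGVVV gives term 7.

GVVVGVGVVVGVVVGVGVVVGVGVVV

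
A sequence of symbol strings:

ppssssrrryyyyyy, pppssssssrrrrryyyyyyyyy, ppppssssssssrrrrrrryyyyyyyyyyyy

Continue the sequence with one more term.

pppppssssssssssrrrrrrrrryyyyyyyyyyyyyyy

The n-th term is n p's then 2n s's then 2n-1 r's then 3n y's, where the shown terms are n = 2, 3, 4.
Setting n = 5 gives 5, 10, 9, 15 characters in each block.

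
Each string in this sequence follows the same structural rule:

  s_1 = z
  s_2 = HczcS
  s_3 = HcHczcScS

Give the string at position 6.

s(k+1) = Hc·s(k)·cS, so each term gains Hc as a prefix and cS as a suffix.
From HcHczcScS, 3 further steps: HcHczcScS → HcHcHczcScScS → HcHcHcHczcScScScS → (answer).

HcHcHcHcHczcScScScScS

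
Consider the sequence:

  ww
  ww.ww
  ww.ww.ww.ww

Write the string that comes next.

Every step duplicates the string with '.' between the halves.
So the next term is two copies of ww.ww.ww.ww with '.' between the halves.

ww.ww.ww.ww.ww.ww.ww.ww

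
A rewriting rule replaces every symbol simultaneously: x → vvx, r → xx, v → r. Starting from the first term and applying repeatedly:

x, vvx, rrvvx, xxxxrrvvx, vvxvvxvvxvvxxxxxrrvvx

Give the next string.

Replace each of the 21 characters of vvxvvxvvxvvxxxxxrrvvx in place — r r vvx r r vvx r r vvx r r vvx vvx vvx vvx vvx xx xx r r vvx — and concatenate.

rrvvxrrvvxrrvvxrrvvxvvxvvxvvxvvxxxxxrrvvx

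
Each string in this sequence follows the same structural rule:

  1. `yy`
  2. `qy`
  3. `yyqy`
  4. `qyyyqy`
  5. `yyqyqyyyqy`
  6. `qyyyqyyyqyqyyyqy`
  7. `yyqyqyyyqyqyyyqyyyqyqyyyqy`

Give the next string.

qyyyqyyyqyqyyyqyyyqyqyyyqyqyyyqyyyqyqyyyqy

From term 3 onward, concatenate the second-to-last term with the last: yy·qy = yyqy, qy·yyqy = qyyyqy, …
Continuing: qyyyqyyyqyqyyyqy · yyqyqyyyqyqyyyqyyyqyqyyyqy gives term 8.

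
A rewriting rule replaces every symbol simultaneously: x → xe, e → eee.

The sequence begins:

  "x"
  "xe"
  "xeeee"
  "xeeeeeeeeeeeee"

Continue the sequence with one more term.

Replace each of the 14 characters of xeeeeeeeeeeeee in place — xe eee eee eee eee eee eee eee eee eee eee eee eee eee — and concatenate.

xeeeeeeeeeeeeeeeeeeeeeeeeeeeeeeeeeeeeeeee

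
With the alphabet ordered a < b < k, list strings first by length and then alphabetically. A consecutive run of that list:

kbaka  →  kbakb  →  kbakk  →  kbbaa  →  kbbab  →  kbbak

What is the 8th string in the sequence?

Stepping forward 2 times from kbbak: kbbak → kbbba, then the target.

kbbbb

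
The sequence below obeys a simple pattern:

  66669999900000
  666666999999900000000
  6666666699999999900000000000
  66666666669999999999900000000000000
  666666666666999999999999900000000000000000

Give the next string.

Each string has the form 6^{2n} 9^{2n+1} 0^{3n-1}, where the shown terms are n = 2, 3, 4, 5, 6.
At n = 7 the blocks have lengths 14, 15, 20.

6666666666666699999999999999900000000000000000000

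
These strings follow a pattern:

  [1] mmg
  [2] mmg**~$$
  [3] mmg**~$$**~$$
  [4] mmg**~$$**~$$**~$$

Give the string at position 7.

Each term is the previous one with **~$$ appended.
From mmg**~$$**~$$**~$$, 3 further steps: mmg**~$$**~$$**~$$ → mmg**~$$**~$$**~$$**~$$ → mmg**~$$**~$$**~$$**~$$**~$$ → (answer).

mmg**~$$**~$$**~$$**~$$**~$$**~$$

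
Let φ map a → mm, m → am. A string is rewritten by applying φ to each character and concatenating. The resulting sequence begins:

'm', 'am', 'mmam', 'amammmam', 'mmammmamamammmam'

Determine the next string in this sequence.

Applying the rule to each of the 16 symbols of mmammmamamammmam gives the pieces am am mm am am am mm am mm am mm am am am mm am, which concatenate to the answer.

amammmamamammmammmammmamamammmam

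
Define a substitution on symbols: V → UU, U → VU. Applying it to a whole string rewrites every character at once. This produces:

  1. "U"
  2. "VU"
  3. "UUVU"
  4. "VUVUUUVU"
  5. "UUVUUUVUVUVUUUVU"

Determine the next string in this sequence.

VUVUUUVUVUVUUUVUUUVUUUVUVUVUUUVU

φ(UUVUUUVUVUVUUUVU) expands symbol-by-symbol to VU VU UU VU VU VU UU VU UU VU UU VU VU VU UU VU; joining the 16 pieces gives the next term.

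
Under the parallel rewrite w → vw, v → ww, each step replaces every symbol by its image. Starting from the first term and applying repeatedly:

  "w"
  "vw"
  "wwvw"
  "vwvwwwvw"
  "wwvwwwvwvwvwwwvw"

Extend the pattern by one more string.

Rewriting the 16 symbols of wwvwwwvwvwvwwwvw one by one yields vw vw ww vw vw vw ww vw ww vw ww vw vw vw ww vw; concatenated:

vwvwwwvwvwvwwwvwwwvwwwvwvwvwwwvw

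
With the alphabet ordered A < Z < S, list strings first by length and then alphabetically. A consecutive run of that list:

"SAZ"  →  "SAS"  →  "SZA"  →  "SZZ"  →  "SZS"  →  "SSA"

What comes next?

Find the rightmost character of SSA below S, bump it to the next letter, and reset everything to its right to A.

SSZ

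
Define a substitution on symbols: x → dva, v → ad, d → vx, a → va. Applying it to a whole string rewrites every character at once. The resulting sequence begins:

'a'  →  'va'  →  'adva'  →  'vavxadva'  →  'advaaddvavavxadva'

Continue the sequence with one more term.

φ(advaaddvavavxadva) expands symbol-by-symbol to va vx ad va va vx vx ad va ad va ad dva va vx ad va; joining the 17 pieces gives the next term.

vavxadvavavxvxadvaadvaaddvavavxadva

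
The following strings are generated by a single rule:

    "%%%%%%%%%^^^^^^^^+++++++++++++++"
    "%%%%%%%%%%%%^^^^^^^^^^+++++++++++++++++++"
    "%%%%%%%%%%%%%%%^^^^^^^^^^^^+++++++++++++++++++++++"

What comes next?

%%%%%%%%%%%%%%%%%%^^^^^^^^^^^^^^+++++++++++++++++++++++++++

Each string has the form %^{3n} ^^{2n+2} +^{4n+3}, where the shown terms are n = 3, 4, 5.
Setting n = 6 gives 18, 14, 27 characters in each block.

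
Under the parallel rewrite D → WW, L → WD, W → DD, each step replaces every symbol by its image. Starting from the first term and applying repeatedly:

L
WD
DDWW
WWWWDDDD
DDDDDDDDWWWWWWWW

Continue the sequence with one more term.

Rewriting the 16 symbols of DDDDDDDDWWWWWWWW one by one yields WW WW WW WW WW WW WW WW DD DD DD DD DD DD DD DD; concatenated:

WWWWWWWWWWWWWWWWDDDDDDDDDDDDDDDD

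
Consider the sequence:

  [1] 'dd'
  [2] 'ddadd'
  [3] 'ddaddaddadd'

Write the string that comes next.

s(k+1) = s(k)·a·s(k) — each term doubles the last with 'a' between the halves.
Doubling ddaddaddadd with 'a' between the halves:

ddaddaddaddaddaddaddadd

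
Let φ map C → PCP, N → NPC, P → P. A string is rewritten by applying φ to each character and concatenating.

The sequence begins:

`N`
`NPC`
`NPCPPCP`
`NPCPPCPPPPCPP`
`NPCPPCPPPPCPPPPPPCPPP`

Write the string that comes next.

NPCPPCPPPPCPPPPPPCPPPPPPPPCPPPP

φ(NPCPPCPPPPCPPPPPPCPPP) expands symbol-by-symbol to NPC P PCP P P PCP P P P P PCP P P P P P P PCP P P P; joining the 21 pieces gives the next term.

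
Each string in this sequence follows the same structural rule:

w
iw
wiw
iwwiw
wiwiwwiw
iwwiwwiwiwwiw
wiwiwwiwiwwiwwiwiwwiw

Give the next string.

iwwiwwiwiwwiwwiwiwwiwiwwiwwiwiwwiw

This is a Fibonacci-style word recurrence s(k) = s(k−2)·s(k−1): e.g. w·iw = wiw.
The next term joins iwwiwwiwiwwiw and wiwiwwiwiwwiwwiwiwwiw.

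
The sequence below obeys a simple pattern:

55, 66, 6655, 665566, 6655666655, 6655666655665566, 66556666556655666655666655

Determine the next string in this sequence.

Each term (from the third on) is the previous term followed by the one before it: term 3 = 66·55 = 6655.
Continuing: 66556666556655666655666655 · 6655666655665566 gives term 8.

665566665566556666556666556655666655665566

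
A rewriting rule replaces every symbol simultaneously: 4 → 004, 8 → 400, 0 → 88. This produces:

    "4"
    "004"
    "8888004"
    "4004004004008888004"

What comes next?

φ(4004004004008888004) expands symbol-by-symbol to 004 88 88 004 88 88 004 88 88 004 88 88 400 400 400 400 88 88 004; joining the 19 pieces gives the next term.

00488880048888004888800488884004004004008888004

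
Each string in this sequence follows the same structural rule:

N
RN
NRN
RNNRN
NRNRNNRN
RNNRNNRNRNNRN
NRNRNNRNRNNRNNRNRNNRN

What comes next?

Each term (from the third on) is the two preceding terms concatenated in order: term 3 = N·RN = NRN.
So term 8 is RNNRNNRNRNNRN·NRNRNNRNRNNRNNRNRNNRN.

RNNRNNRNRNNRNNRNRNNRNRNNRNNRNRNNRN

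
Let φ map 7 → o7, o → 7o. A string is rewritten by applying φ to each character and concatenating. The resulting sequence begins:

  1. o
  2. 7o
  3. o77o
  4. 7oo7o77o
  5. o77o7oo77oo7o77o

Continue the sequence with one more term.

7oo7o77oo77o7oo7o77o7oo77oo7o77o

φ(o77o7oo77oo7o77o) expands symbol-by-symbol to 7o o7 o7 7o o7 7o 7o o7 o7 7o 7o o7 7o o7 o7 7o; joining the 16 pieces gives the next term.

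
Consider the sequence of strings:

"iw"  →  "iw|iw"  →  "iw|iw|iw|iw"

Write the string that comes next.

s(k+1) = s(k)·|·s(k) — each term doubles the last with '|' between the halves.
So the next term is two copies of iw|iw|iw|iw with '|' between the halves.

iw|iw|iw|iw|iw|iw|iw|iw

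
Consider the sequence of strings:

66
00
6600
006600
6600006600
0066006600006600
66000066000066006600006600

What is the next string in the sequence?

006600660000660066000066000066006600006600

From term 3 onward, concatenate the second-to-last term with the last: 66·00 = 6600, 00·6600 = 006600, …
So term 8 is 0066006600006600·66000066000066006600006600.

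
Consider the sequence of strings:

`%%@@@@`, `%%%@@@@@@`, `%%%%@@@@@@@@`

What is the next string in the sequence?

%%%%%@@@@@@@@@@

Term n consists of n %'s, followed by 2n @'s, where the shown terms are n = 2, 3, 4.
For the next term, n = 5, so the run lengths are 5, 10.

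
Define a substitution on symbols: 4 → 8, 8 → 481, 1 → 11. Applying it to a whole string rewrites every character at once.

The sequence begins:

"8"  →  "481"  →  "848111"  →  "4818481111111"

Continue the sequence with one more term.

848111481848111111111111111

φ(4818481111111) expands symbol-by-symbol to 8 481 11 481 8 481 11 11 11 11 11 11 11; joining the 13 pieces gives the next term.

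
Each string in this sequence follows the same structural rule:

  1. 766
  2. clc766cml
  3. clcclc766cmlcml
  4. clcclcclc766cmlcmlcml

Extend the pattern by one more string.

s(k+1) = clc·s(k)·cml, so each term gains clc as a prefix and cml as a suffix.
So the next term is clc·clcclcclc766cmlcmlcml·cml.

clcclcclcclc766cmlcmlcmlcml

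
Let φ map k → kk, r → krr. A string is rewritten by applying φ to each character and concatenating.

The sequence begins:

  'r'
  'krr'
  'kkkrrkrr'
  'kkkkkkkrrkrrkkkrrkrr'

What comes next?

Applying the rule to each of the 20 symbols of kkkkkkkrrkrrkkkrrkrr gives the pieces kk kk kk kk kk kk kk krr krr kk krr krr kk kk kk krr krr kk krr krr, which concatenate to the answer.

kkkkkkkkkkkkkkkrrkrrkkkrrkrrkkkkkkkrrkrrkkkrrkrr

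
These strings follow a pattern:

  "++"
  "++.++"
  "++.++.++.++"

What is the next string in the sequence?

Every step duplicates the string with '.' between the halves.
So the next term is two copies of ++.++.++.++ with '.' between the halves.

++.++.++.++.++.++.++.++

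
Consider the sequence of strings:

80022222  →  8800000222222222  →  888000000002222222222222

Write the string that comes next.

Reading off run lengths: 8 runs 1, 2, 3; 0 runs 2, 5, 8; 2 runs 5, 9, 13 — each is linear in n (n = 1, 2, …).
At n = 4 the blocks have lengths 4, 11, 17.

88880000000000022222222222222222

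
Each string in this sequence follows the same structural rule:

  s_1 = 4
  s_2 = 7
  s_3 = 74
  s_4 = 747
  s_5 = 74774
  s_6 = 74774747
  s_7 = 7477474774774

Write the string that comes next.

From term 3 onward, concatenate the last term with the second-to-last: 7·4 = 74, 74·7 = 747, …
So term 8 is 7477474774774·74774747.

747747477477474774747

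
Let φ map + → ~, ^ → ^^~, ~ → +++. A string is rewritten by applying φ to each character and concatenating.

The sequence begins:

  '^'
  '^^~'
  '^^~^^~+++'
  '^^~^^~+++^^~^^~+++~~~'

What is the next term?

Applying the rule to each of the 21 symbols of ^^~^^~+++^^~^^~+++~~~ gives the pieces ^^~ ^^~ +++ ^^~ ^^~ +++ ~ ~ ~ ^^~ ^^~ +++ ^^~ ^^~ +++ ~ ~ ~ +++ +++ +++, which concatenate to the answer.

^^~^^~+++^^~^^~+++~~~^^~^^~+++^^~^^~+++~~~+++++++++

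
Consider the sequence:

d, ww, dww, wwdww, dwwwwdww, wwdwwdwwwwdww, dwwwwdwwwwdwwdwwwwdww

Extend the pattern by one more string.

From term 3 onward, concatenate the second-to-last term with the last: d·ww = dww, ww·dww = wwdww, …
The next term joins wwdwwdwwwwdww and dwwwwdwwwwdwwdwwwwdww.

wwdwwdwwwwdwwdwwwwdwwwwdwwdwwwwdww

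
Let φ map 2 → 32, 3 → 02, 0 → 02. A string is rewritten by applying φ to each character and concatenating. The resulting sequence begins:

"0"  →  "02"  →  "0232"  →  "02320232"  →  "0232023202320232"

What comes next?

02320232023202320232023202320232

φ(0232023202320232) expands symbol-by-symbol to 02 32 02 32 02 32 02 32 02 32 02 32 02 32 02 32; joining the 16 pieces gives the next term.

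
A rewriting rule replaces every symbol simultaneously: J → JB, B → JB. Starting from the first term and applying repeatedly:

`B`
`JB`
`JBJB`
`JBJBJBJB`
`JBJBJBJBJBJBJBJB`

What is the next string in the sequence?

φ(JBJBJBJBJBJBJBJB) expands symbol-by-symbol to JB JB JB JB JB JB JB JB JB JB JB JB JB JB JB JB; joining the 16 pieces gives the next term.

JBJBJBJBJBJBJBJBJBJBJBJBJBJBJBJB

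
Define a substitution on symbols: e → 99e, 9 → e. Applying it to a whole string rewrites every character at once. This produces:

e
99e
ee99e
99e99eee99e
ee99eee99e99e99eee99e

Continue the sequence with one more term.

99e99eee99e99e99eee99eee99eee99e99e99eee99e

φ(ee99eee99e99e99eee99e) expands symbol-by-symbol to 99e 99e e e 99e 99e 99e e e 99e e e 99e e e 99e 99e 99e e e 99e; joining the 21 pieces gives the next term.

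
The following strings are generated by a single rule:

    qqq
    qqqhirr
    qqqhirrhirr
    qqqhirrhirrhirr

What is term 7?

qqqhirrhirrhirrhirrhirrhirr

Every step adds hirr to the end: s(k+1) = s(k)·hirr.
From qqqhirrhirrhirr, 3 further steps: qqqhirrhirrhirr → qqqhirrhirrhirrhirr → qqqhirrhirrhirrhirrhirr → (answer).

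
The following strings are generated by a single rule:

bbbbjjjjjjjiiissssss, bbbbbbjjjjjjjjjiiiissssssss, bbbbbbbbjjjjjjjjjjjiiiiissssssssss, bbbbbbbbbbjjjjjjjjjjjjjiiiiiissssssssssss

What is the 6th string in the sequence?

Each string has the form b^{2n-2} j^{2n+1} i^{n} s^{2n}, where the shown terms are n = 3, 4, 5, 6.
For term 6, n = 8, so the run lengths are 14, 17, 8, 16.

bbbbbbbbbbbbbbjjjjjjjjjjjjjjjjjiiiiiiiissssssssssssssss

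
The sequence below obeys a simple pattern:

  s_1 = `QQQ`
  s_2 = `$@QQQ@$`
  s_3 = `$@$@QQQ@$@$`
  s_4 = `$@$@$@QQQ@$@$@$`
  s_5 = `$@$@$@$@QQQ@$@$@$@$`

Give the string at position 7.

s(k+1) = $@·s(k)·@$, so each term gains $@ as a prefix and @$ as a suffix.
From $@$@$@$@QQQ@$@$@$@$, 2 further steps: $@$@$@$@QQQ@$@$@$@$ → $@$@$@$@$@QQQ@$@$@$@$@$ → (answer).

$@$@$@$@$@$@QQQ@$@$@$@$@$@$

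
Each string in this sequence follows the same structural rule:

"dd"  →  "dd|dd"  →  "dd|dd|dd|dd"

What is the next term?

Each string is two copies of the previous one joined by '|'.
So the next term is two copies of dd|dd|dd|dd with '|' between the halves.

dd|dd|dd|dd|dd|dd|dd|dd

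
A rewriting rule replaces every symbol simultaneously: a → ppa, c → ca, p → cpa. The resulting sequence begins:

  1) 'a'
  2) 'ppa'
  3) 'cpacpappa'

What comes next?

cacpappacacpappacpacpappa

Expanding cpacpappa: c→ca, p→cpa, a→ppa, c→ca, p→cpa, a→ppa, p→cpa, p→cpa, a→ppa. Concatenated: ca cpa ppa ca cpa ppa cpa cpa ppa.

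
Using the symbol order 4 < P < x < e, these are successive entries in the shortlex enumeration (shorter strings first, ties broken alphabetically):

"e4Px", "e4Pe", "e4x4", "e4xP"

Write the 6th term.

e4xe

Continuing the enumeration 2 steps past e4xP: e4xP → e4xx → (answer).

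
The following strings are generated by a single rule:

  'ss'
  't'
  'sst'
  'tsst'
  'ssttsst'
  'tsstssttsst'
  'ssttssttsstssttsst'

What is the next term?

tsstssttsstssttssttsstssttsst

From term 3 onward, concatenate the second-to-last term with the last: ss·t = sst, t·sst = tsst, …
So term 8 is tsstssttsst·ssttssttsstssttsst.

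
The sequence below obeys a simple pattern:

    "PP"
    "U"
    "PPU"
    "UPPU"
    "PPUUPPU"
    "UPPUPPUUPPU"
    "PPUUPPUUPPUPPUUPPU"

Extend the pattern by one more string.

From term 3 onward, concatenate the second-to-last term with the last: PP·U = PPU, U·PPU = UPPU, …
The next term joins UPPUPPUUPPU and PPUUPPUUPPUPPUUPPU.

UPPUPPUUPPUPPUUPPUUPPUPPUUPPU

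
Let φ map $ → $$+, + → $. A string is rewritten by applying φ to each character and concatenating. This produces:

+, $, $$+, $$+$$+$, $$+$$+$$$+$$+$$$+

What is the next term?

Replace each of the 17 characters of $$+$$+$$$+$$+$$$+ in place — $$+ $$+ $ $$+ $$+ $ $$+ $$+ $$+ $ $$+ $$+ $ $$+ $$+ $$+ $ — and concatenate.

$$+$$+$$$+$$+$$$+$$+$$+$$$+$$+$$$+$$+$$+$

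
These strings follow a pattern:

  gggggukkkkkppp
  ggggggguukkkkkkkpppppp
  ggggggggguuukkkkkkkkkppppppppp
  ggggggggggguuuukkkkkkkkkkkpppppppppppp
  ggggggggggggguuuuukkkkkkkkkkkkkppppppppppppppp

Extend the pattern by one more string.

ggggggggggggggguuuuuukkkkkkkkkkkkkkkpppppppppppppppppp

The n-th term is 2n+3 g's then n u's then 2n+3 k's then 3n p's (n = 1, 2, …).
Setting n = 6 gives 15, 6, 15, 18 characters in each block.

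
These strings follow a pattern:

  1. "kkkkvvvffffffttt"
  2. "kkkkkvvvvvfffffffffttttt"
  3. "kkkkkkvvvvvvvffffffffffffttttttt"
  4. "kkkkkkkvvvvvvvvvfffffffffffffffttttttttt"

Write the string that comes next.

Term n consists of n+2 k's, followed by 2n-1 v's, followed by 3n f's, followed by 2n-1 t's, where the shown terms are n = 2, 3, 4, 5.
For the next term, n = 6, so the run lengths are 8, 11, 18, 11.

kkkkkkkkvvvvvvvvvvvffffffffffffffffffttttttttttt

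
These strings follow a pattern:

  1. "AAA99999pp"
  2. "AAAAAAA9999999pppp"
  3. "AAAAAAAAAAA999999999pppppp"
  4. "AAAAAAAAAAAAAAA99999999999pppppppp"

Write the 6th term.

Term n consists of 4n-1 A's, followed by 2n+3 9's, followed by 2n p's (n = 1, 2, …).
Setting n = 6 gives 23, 15, 12 characters in each block.

AAAAAAAAAAAAAAAAAAAAAAA999999999999999pppppppppppp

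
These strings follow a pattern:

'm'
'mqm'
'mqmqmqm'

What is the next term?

s(k+1) = s(k)·q·s(k) — each term doubles the last with 'q' between the halves.
One more doubling of mqmqmqm gives the answer.

mqmqmqmqmqmqmqm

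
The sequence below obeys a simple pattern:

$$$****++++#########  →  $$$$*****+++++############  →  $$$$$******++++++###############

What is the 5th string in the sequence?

$$$$$$$********++++++++#####################

The n-th term is n $'s then n+1 *'s then n+1 +'s then 3n #'s, where the shown terms are n = 3, 4, 5.
Setting n = 7 gives 7, 8, 8, 21 characters in each block.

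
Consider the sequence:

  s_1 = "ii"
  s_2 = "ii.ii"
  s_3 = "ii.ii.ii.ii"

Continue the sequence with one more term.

ii.ii.ii.ii.ii.ii.ii.ii

s(k+1) = s(k)·.·s(k) — each term doubles the last with '.' between the halves.
So the next term is two copies of ii.ii.ii.ii with '.' between the halves.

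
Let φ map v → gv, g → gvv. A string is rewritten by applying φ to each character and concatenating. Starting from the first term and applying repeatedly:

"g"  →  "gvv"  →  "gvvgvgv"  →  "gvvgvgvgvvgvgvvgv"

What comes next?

gvvgvgvgvvgvgvvgvgvvgvgvgvvgvgvvgvgvgvvgv

Replace each of the 17 characters of gvvgvgvgvvgvgvvgv in place — gvv gv gv gvv gv gvv gv gvv gv gv gvv gv gvv gv gv gvv gv — and concatenate.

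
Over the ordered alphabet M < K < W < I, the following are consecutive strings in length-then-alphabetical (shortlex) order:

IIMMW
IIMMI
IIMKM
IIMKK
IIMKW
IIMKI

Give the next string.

The successor of IIMKI increments the rightmost position that isn't already I and resets every position after it to M.

IIMWM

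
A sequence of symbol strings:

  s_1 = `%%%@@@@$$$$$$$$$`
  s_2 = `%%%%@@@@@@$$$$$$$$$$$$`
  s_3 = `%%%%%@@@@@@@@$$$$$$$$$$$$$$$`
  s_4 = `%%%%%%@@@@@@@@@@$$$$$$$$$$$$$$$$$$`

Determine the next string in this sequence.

The n-th term is n %'s then 2n-2 @'s then 3n $'s, where the shown terms are n = 3, 4, 5, 6.
At n = 7 the blocks have lengths 7, 12, 21.

%%%%%%%@@@@@@@@@@@@$$$$$$$$$$$$$$$$$$$$$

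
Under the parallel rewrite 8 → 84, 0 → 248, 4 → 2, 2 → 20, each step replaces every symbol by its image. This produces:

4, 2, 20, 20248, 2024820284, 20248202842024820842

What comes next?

Rewriting the 20 symbols of 20248202842024820842 one by one yields 20 248 20 2 84 20 248 20 84 2 20 248 20 2 84 20 248 84 2 20; concatenated:

2024820284202482084220248202842024884220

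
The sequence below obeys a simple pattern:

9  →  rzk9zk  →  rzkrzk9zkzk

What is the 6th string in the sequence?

rzkrzkrzkrzkrzk9zkzkzkzkzk

s(k+1) = rzk·s(k)·zk, so each term gains rzk as a prefix and zk as a suffix.
From rzkrzk9zkzk, 3 further steps: rzkrzk9zkzk → rzkrzkrzk9zkzkzk → rzkrzkrzkrzk9zkzkzkzk → (answer).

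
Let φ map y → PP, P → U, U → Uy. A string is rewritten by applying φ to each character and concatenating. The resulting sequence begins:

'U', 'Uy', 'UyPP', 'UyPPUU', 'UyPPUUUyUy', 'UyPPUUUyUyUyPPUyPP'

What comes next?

Rewriting the 18 symbols of UyPPUUUyUyUyPPUyPP one by one yields Uy PP U U Uy Uy Uy PP Uy PP Uy PP U U Uy PP U U; concatenated:

UyPPUUUyUyUyPPUyPPUyPPUUUyPPUU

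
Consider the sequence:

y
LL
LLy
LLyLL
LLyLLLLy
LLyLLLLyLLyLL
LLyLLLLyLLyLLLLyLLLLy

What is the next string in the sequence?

From term 3 onward, concatenate the last term with the second-to-last: LL·y = LLy, LLy·LL = LLyLL, …
Continuing: LLyLLLLyLLyLLLLyLLLLy · LLyLLLLyLLyLL gives term 8.

LLyLLLLyLLyLLLLyLLLLyLLyLLLLyLLyLL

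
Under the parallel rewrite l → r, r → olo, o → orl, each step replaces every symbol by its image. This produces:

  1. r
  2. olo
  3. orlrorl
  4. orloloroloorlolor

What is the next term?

Rewriting the 17 symbols of orloloroloorlolor one by one yields orl olo r orl r orl olo orl r orl orl olo r orl r orl olo; concatenated:

orlolororlrorloloorlrorlorlolororlrorlolo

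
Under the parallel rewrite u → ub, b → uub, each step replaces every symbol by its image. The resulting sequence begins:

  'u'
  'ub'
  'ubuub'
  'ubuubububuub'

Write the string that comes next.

ubuubububuububuububuubububuub

Expanding ubuubububuub: u→ub, b→uub, u→ub, u→ub, b→uub, u→ub, b→uub, u→ub, b→uub, u→ub, u→ub, b→uub. Concatenated: ub uub ub ub uub ub uub ub uub ub ub uub.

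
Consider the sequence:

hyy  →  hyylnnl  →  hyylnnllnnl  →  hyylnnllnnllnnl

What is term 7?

Every step adds lnnl to the end: s(k+1) = s(k)·lnnl.
From hyylnnllnnllnnl, 3 further steps: hyylnnllnnllnnl → hyylnnllnnllnnllnnl → hyylnnllnnllnnllnnllnnl → (answer).

hyylnnllnnllnnllnnllnnllnnl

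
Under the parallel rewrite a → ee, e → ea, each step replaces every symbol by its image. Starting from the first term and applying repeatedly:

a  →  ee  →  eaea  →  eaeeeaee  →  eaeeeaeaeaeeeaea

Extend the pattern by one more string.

eaeeeaeaeaeeeaeeeaeeeaeaeaeeeaee

φ(eaeeeaeaeaeeeaea) expands symbol-by-symbol to ea ee ea ea ea ee ea ee ea ee ea ea ea ee ea ee; joining the 16 pieces gives the next term.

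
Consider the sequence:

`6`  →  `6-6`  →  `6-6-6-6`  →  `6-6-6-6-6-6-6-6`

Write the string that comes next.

s(k+1) = s(k)·-·s(k) — each term doubles the last with '-' between the halves.
One more doubling of 6-6-6-6-6-6-6-6 gives the answer.

6-6-6-6-6-6-6-6-6-6-6-6-6-6-6-6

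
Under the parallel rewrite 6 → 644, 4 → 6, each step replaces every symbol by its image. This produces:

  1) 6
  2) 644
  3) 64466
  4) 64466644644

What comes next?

644666446446446664466

Expanding 64466644644: 6→644, 4→6, 4→6, 6→644, 6→644, 6→644, 4→6, 4→6, 6→644, 4→6, 4→6. Concatenated: 644 6 6 644 644 644 6 6 644 6 6.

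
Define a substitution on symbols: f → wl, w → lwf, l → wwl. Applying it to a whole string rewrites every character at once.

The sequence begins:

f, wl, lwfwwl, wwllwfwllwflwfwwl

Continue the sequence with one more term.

lwflwfwwlwwllwfwllwfwwlwwllwfwlwwllwfwllwflwfwwl

Applying the rule to each of the 17 symbols of wwllwfwllwflwfwwl gives the pieces lwf lwf wwl wwl lwf wl lwf wwl wwl lwf wl wwl lwf wl lwf lwf wwl, which concatenate to the answer.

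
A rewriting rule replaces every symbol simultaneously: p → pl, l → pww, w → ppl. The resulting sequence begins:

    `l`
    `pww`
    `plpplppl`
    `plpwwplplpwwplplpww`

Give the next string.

plpwwplpplpplplpwwplpwwplpplpplplpwwplpwwplpplppl

φ(plpwwplplpwwplplpww) expands symbol-by-symbol to pl pww pl ppl ppl pl pww pl pww pl ppl ppl pl pww pl pww pl ppl ppl; joining the 19 pieces gives the next term.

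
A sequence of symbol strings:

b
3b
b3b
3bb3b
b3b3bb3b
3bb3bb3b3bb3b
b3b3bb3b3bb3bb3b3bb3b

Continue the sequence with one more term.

3bb3bb3b3bb3bb3b3bb3b3bb3bb3b3bb3b

Each term (from the third on) is the two preceding terms concatenated in order: term 3 = b·3b = b3b.
Continuing: 3bb3bb3b3bb3b · b3b3bb3b3bb3bb3b3bb3b gives term 8.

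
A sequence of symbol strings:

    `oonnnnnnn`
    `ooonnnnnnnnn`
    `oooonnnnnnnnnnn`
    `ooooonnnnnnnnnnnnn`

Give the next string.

oooooonnnnnnnnnnnnnnn

Term n consists of n-1 o's, followed by 2n+1 n's, where the shown terms are n = 3, 4, 5, 6.
At n = 7 the blocks have lengths 6, 15.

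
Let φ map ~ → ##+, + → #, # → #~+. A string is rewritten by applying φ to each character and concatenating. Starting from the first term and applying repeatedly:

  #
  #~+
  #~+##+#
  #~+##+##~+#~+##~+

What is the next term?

Applying the rule to each of the 17 symbols of #~+##+##~+#~+##~+ gives the pieces #~+ ##+ # #~+ #~+ # #~+ #~+ ##+ # #~+ ##+ # #~+ #~+ ##+ #, which concatenate to the answer.

#~+##+##~+#~+##~+#~+##+##~+##+##~+#~+##+#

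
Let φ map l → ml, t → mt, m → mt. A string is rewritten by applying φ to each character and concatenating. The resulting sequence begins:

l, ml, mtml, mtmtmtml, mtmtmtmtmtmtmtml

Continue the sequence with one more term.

Rewriting the 16 symbols of mtmtmtmtmtmtmtml one by one yields mt mt mt mt mt mt mt mt mt mt mt mt mt mt mt ml; concatenated:

mtmtmtmtmtmtmtmtmtmtmtmtmtmtmtml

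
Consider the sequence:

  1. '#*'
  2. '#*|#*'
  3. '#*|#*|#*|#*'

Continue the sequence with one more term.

Each string is two copies of the previous one joined by '|'.
Doubling #*|#*|#*|#* with '|' between the halves:

#*|#*|#*|#*|#*|#*|#*|#*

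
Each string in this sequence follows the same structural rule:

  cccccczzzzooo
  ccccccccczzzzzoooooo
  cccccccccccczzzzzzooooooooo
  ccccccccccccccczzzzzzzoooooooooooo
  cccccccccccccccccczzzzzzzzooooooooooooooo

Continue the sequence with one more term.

Reading off run lengths: c runs 6, 9, 12, 15, 18; z runs 4, 5, 6, 7, 8; o runs 3, 6, 9, 12, 15 — each is linear in n (n = 1, 2, …).
At n = 6 the blocks have lengths 21, 9, 18.

ccccccccccccccccccccczzzzzzzzzoooooooooooooooooo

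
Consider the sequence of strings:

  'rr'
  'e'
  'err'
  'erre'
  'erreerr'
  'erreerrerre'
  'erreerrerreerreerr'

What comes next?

erreerrerreerreerrerreerrerre

From term 3 onward, concatenate the last term with the second-to-last: e·rr = err, err·e = erre, …
So term 8 is erreerrerreerreerr·erreerrerre.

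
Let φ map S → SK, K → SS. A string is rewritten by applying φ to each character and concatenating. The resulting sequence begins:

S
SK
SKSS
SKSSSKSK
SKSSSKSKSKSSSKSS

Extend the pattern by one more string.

Replace each of the 16 characters of SKSSSKSKSKSSSKSS in place — SK SS SK SK SK SS SK SS SK SS SK SK SK SS SK SK — and concatenate.

SKSSSKSKSKSSSKSSSKSSSKSKSKSSSKSK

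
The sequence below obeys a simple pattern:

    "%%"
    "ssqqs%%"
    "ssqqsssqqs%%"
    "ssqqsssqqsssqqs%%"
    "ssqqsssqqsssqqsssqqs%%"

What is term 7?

Each term is the previous one with ssqqs prepended.
From ssqqsssqqsssqqsssqqs%%, 2 further steps: ssqqsssqqsssqqsssqqs%% → ssqqsssqqsssqqsssqqsssqqs%% → (answer).

ssqqsssqqsssqqsssqqsssqqsssqqs%%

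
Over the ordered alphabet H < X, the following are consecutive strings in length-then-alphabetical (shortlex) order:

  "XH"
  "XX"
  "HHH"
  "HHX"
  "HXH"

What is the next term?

Find the rightmost character of HXH below X, bump it to the next letter, and reset everything to its right to H.

HXX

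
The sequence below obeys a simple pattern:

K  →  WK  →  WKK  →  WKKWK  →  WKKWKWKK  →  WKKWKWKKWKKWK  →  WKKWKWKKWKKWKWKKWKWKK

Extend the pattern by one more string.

WKKWKWKKWKKWKWKKWKWKKWKKWKWKKWKKWK

This is a Fibonacci-style word recurrence s(k) = s(k−1)·s(k−2): e.g. WK·K = WKK.
The next term joins WKKWKWKKWKKWKWKKWKWKK and WKKWKWKKWKKWK.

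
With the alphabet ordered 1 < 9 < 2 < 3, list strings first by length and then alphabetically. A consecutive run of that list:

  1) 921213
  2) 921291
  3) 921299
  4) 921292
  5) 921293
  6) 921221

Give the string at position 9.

Advancing 3 positions from 921221 through 921221 → 921229 → 921222 reaches term 9.

921223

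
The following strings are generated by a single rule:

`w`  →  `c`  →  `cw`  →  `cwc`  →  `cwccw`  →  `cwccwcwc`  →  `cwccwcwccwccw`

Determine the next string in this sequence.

cwccwcwccwccwcwccwcwc

This is a Fibonacci-style word recurrence s(k) = s(k−1)·s(k−2): e.g. c·w = cw.
The next term joins cwccwcwccwccw and cwccwcwc.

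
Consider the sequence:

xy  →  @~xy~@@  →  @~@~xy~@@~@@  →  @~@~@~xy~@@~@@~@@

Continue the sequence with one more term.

@~@~@~@~xy~@@~@@~@@~@@

s(k+1) = @~·s(k)·~@@, so each term gains @~ as a prefix and ~@@ as a suffix.
So the next term is @~·@~@~@~xy~@@~@@~@@·~@@.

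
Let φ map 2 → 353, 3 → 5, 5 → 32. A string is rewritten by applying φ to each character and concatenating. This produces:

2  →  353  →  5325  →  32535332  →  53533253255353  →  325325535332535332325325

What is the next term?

53533253533232532553533253255353535332535332

Applying the rule to each of the 24 symbols of 325325535332535332325325 gives the pieces 5 353 32 5 353 32 32 5 32 5 5 353 32 5 32 5 5 353 5 353 32 5 353 32, which concatenate to the answer.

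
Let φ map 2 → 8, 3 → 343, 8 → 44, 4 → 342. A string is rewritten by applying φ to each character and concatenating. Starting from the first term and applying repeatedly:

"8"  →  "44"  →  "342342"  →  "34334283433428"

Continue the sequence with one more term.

343342343343342844343342343343342844

Applying the rule to each of the 14 symbols of 34334283433428 gives the pieces 343 342 343 343 342 8 44 343 342 343 343 342 8 44, which concatenate to the answer.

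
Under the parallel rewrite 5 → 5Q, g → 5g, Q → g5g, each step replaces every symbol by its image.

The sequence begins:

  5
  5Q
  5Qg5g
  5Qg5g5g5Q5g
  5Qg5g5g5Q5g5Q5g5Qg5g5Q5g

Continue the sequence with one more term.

Rewriting the 24 symbols of 5Qg5g5g5Q5g5Q5g5Qg5g5Q5g one by one yields 5Q g5g 5g 5Q 5g 5Q 5g 5Q g5g 5Q 5g 5Q g5g 5Q 5g 5Q g5g 5g 5Q 5g 5Q g5g 5Q 5g; concatenated:

5Qg5g5g5Q5g5Q5g5Qg5g5Q5g5Qg5g5Q5g5Qg5g5g5Q5g5Qg5g5Q5g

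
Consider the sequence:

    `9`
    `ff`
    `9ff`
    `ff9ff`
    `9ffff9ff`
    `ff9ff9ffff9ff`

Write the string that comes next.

Each term (from the third on) is the two preceding terms concatenated in order: term 3 = 9·ff = 9ff.
Continuing: 9ffff9ff · ff9ff9ffff9ff gives term 7.

9ffff9ffff9ff9ffff9ff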